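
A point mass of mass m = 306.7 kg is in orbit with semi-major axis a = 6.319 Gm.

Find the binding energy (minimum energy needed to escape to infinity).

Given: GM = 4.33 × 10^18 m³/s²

Convert to SI: a = 6.319 Gm = 6.319e+09 m.
Total orbital energy is E = −GMm/(2a); binding energy is E_bind = −E = GMm/(2a).
E_bind = 4.33e+18 · 306.7 / (2 · 6.319e+09) J ≈ 1.051e+11 J = 105.1 GJ.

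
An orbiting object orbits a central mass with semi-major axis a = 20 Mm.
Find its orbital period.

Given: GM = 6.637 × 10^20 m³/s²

Convert to SI: a = 20 Mm = 2e+07 m.
Kepler's third law: T = 2π √(a³ / GM).
Substituting a = 2e+07 m and GM = 6.637e+20 m³/s²:
T = 2π √((2e+07)³ / 6.637e+20) s
T ≈ 21.81 s = 21.81 seconds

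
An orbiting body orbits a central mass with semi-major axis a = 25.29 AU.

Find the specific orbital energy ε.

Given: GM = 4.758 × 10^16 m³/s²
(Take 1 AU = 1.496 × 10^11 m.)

Convert to SI: a = 25.29 AU = 3.78338e+12 m.
ε = −GM / (2a).
ε = −4.758e+16 / (2 · 3.78338e+12) J/kg ≈ -6288 J/kg = -6.288 kJ/kg.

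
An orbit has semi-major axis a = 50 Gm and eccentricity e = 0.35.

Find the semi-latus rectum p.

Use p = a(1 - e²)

Convert to SI: a = 50 Gm = 5e+10 m.
p = a (1 − e²).
p = 5e+10 · (1 − (0.35)²) = 5e+10 · 0.8775 ≈ 4.388e+10 m = 43.88 Gm.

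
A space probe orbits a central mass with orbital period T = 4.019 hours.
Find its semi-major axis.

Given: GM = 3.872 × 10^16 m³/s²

Convert to SI: T = 4.019 hours = 14468.4 s.
Invert Kepler's third law: a = (GM · T² / (4π²))^(1/3).
Substituting T = 14468.4 s and GM = 3.872e+16 m³/s²:
a = (3.872e+16 · (14468.4)² / (4π²))^(1/3) m
a ≈ 5.899e+07 m = 58.99 Mm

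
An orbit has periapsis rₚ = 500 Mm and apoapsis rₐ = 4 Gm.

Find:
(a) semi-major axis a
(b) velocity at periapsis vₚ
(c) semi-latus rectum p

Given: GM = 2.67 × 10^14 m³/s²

Convert to SI: rₚ = 500 Mm = 5e+08 m; rₐ = 4 Gm = 4e+09 m.
(a) a = (rₚ + rₐ)/2 = (5e+08 + 4e+09)/2 ≈ 2.25e+09 m
(b) With a = (rₚ + rₐ)/2 = 2.25e+09 m, vₚ = √(GM (2/rₚ − 1/a)) = √(2.67e+14 · (2/5e+08 − 1/2.25e+09)) m/s ≈ 974.3 m/s
(c) From a = (rₚ + rₐ)/2 = 2.25e+09 m and e = (rₐ − rₚ)/(rₐ + rₚ) = 0.777778, p = a(1 − e²) = 2.25e+09 · (1 − (0.777778)²) ≈ 8.889e+08 m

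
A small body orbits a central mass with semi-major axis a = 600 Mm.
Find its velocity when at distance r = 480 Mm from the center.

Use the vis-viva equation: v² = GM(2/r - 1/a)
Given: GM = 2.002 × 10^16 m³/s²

Convert to SI: a = 600 Mm = 6e+08 m; r = 480 Mm = 4.8e+08 m.
Vis-viva: v = √(GM · (2/r − 1/a)).
2/r − 1/a = 2/4.8e+08 − 1/6e+08 = 2.5e-09 m⁻¹.
v = √(2.002e+16 · 2.5e-09) m/s ≈ 7075 m/s = 7.075 km/s.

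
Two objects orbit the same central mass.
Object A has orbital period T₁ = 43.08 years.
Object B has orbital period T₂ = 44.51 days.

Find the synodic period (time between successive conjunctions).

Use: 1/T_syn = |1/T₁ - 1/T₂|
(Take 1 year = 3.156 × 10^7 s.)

Convert to SI: T₁ = 43.08 years = 1.3596e+09 s; T₂ = 44.51 days = 3.84566e+06 s.
T_syn = |T₁ · T₂ / (T₁ − T₂)|.
T_syn = |1.3596e+09 · 3.84566e+06 / (1.3596e+09 − 3.84566e+06)| s ≈ 3.857e+06 s = 44.64 days.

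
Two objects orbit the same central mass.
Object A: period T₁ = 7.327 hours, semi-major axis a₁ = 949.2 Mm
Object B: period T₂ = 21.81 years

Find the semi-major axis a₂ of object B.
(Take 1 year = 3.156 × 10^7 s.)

Convert to SI: T₁ = 7.327 hours = 26377.2 s; a₁ = 949.2 Mm = 9.492e+08 m; T₂ = 21.81 years = 6.88324e+08 s.
Kepler's third law: (T₁/T₂)² = (a₁/a₂)³ ⇒ a₂ = a₁ · (T₂/T₁)^(2/3).
T₂/T₁ = 6.88324e+08 / 26377.2 = 26095.4.
a₂ = 9.492e+08 · (26095.4)^(2/3) m ≈ 8.351e+11 m = 835.1 Gm.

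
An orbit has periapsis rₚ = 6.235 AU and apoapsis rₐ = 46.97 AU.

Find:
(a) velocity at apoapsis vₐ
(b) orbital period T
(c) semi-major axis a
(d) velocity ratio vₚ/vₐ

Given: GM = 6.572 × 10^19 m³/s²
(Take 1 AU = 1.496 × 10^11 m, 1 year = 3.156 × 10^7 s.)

Convert to SI: rₚ = 6.235 AU = 9.32756e+11 m; rₐ = 46.97 AU = 7.02671e+12 m.
(a) With a = (rₚ + rₐ)/2 = 3.97973e+12 m, vₐ = √(GM (2/rₐ − 1/a)) = √(6.572e+19 · (2/7.02671e+12 − 1/3.97973e+12)) m/s ≈ 1481 m/s
(b) With a = (rₚ + rₐ)/2 = 3.97973e+12 m, T = 2π √(a³/GM) = 2π √((3.97973e+12)³/6.572e+19) s ≈ 6.153e+09 s
(c) a = (rₚ + rₐ)/2 = (9.32756e+11 + 7.02671e+12)/2 ≈ 3.98e+12 m
(d) Conservation of angular momentum (rₚvₚ = rₐvₐ) gives vₚ/vₐ = rₐ/rₚ = 7.02671e+12/9.32756e+11 ≈ 7.533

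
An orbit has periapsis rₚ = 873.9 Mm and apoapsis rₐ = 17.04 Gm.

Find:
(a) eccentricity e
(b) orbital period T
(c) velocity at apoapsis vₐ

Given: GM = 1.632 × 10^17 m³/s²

Convert to SI: rₚ = 873.9 Mm = 8.739e+08 m; rₐ = 17.04 Gm = 1.704e+10 m.
(a) e = (rₐ − rₚ)/(rₐ + rₚ) = (1.704e+10 − 8.739e+08)/(1.704e+10 + 8.739e+08) ≈ 0.9024
(b) With a = (rₚ + rₐ)/2 = 8.95695e+09 m, T = 2π √(a³/GM) = 2π √((8.95695e+09)³/1.632e+17) s ≈ 1.318e+07 s
(c) With a = (rₚ + rₐ)/2 = 8.95695e+09 m, vₐ = √(GM (2/rₐ − 1/a)) = √(1.632e+17 · (2/1.704e+10 − 1/8.95695e+09)) m/s ≈ 966.7 m/s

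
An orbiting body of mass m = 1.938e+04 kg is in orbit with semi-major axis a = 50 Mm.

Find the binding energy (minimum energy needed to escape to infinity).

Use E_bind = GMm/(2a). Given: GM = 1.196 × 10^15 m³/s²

Convert to SI: a = 50 Mm = 5e+07 m.
Total orbital energy is E = −GMm/(2a); binding energy is E_bind = −E = GMm/(2a).
E_bind = 1.196e+15 · 1.938e+04 / (2 · 5e+07) J ≈ 2.318e+11 J = 231.8 GJ.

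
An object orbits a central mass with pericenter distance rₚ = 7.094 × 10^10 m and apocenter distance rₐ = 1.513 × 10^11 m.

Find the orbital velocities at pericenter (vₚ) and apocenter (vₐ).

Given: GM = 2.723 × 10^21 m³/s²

Use the vis-viva equation v² = GM(2/r − 1/a) with a = (rₚ + rₐ)/2 = (7.094e+10 + 1.513e+11)/2 = 1.1112e+11 m.
vₚ = √(GM · (2/rₚ − 1/a)) = √(2.723e+21 · (2/7.094e+10 − 1/1.1112e+11)) m/s ≈ 2.286e+05 m/s = 228.6 km/s.
vₐ = √(GM · (2/rₐ − 1/a)) = √(2.723e+21 · (2/1.513e+11 − 1/1.1112e+11)) m/s ≈ 1.072e+05 m/s = 107.2 km/s.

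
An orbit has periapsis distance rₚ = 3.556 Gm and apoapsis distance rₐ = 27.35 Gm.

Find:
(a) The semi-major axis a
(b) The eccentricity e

Convert to SI: rₚ = 3.556 Gm = 3.556e+09 m; rₐ = 27.35 Gm = 2.735e+10 m.
(a) a = (rₚ + rₐ) / 2 = (3.556e+09 + 2.735e+10) / 2 ≈ 1.545e+10 m = 15.45 Gm.
(b) e = (rₐ − rₚ) / (rₐ + rₚ) = (2.735e+10 − 3.556e+09) / (2.735e+10 + 3.556e+09) ≈ 0.7699.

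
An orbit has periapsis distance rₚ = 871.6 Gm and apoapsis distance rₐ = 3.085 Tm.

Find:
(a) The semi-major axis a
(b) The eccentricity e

Convert to SI: rₚ = 871.6 Gm = 8.716e+11 m; rₐ = 3.085 Tm = 3.085e+12 m.
(a) a = (rₚ + rₐ) / 2 = (8.716e+11 + 3.085e+12) / 2 ≈ 1.978e+12 m = 1.978 Tm.
(b) e = (rₐ − rₚ) / (rₐ + rₚ) = (3.085e+12 − 8.716e+11) / (3.085e+12 + 8.716e+11) ≈ 0.5594.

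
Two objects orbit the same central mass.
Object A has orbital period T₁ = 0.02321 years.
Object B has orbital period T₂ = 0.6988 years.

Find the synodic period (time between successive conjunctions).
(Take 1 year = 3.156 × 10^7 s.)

Convert to SI: T₁ = 0.02321 years = 732508 s; T₂ = 0.6988 years = 2.20541e+07 s.
T_syn = |T₁ · T₂ / (T₁ − T₂)|.
T_syn = |732508 · 2.20541e+07 / (732508 − 2.20541e+07)| s ≈ 7.577e+05 s = 0.02401 years.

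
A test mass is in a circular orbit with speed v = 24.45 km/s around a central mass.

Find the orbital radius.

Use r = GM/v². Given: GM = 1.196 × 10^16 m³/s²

Convert to SI: v = 24.45 km/s = 24450 m/s.
For a circular orbit, v² = GM / r, so r = GM / v².
r = 1.196e+16 / (24450)² m ≈ 2.001e+07 m = 20.01 Mm.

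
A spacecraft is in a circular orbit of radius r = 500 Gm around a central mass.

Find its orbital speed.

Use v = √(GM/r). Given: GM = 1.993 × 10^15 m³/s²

Convert to SI: r = 500 Gm = 5e+11 m.
For a circular orbit, gravity supplies the centripetal force, so v = √(GM / r).
v = √(1.993e+15 / 5e+11) m/s ≈ 63.13 m/s = 63.13 m/s.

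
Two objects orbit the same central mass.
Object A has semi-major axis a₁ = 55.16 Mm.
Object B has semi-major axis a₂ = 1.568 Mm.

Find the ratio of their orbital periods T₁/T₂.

Convert to SI: a₁ = 55.16 Mm = 5.516e+07 m; a₂ = 1.568 Mm = 1.568e+06 m.
From Kepler's third law, (T₁/T₂)² = (a₁/a₂)³, so T₁/T₂ = (a₁/a₂)^(3/2).
a₁/a₂ = 5.516e+07 / 1.568e+06 = 35.1786.
T₁/T₂ = (35.1786)^(3/2) ≈ 208.6.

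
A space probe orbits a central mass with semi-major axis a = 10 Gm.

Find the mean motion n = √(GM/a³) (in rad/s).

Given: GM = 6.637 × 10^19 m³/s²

Convert to SI: a = 10 Gm = 1e+10 m.
n = √(GM / a³).
n = √(6.637e+19 / (1e+10)³) rad/s ≈ 8.147e-06 rad/s.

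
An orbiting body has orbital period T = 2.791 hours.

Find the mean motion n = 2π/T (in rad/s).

Convert to SI: T = 2.791 hours = 10047.6 s.
n = 2π / T.
n = 2π / 10047.6 s ≈ 0.0006253 rad/s.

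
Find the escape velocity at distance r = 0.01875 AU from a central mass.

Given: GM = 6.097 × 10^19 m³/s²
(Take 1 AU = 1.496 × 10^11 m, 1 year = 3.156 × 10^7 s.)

Convert to SI: r = 0.01875 AU = 2.805e+09 m.
Escape velocity comes from setting total energy to zero: ½v² − GM/r = 0 ⇒ v_esc = √(2GM / r).
v_esc = √(2 · 6.097e+19 / 2.805e+09) m/s ≈ 2.085e+05 m/s = 43.99 AU/year.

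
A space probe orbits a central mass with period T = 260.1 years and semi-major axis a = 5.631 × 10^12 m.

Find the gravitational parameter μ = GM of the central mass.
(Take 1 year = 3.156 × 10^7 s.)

Convert to SI: T = 260.1 years = 8.20876e+09 s.
GM = 4π² · a³ / T².
GM = 4π² · (5.631e+12)³ / (8.20876e+09)² m³/s² ≈ 1.046e+20 m³/s² = 1.046 × 10^20 m³/s².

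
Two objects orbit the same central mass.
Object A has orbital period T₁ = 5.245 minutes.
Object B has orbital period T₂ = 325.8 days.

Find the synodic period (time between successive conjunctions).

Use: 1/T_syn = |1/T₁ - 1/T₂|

Convert to SI: T₁ = 5.245 minutes = 314.7 s; T₂ = 325.8 days = 2.81491e+07 s.
T_syn = |T₁ · T₂ / (T₁ − T₂)|.
T_syn = |314.7 · 2.81491e+07 / (314.7 − 2.81491e+07)| s ≈ 314.7 s = 5.245 minutes.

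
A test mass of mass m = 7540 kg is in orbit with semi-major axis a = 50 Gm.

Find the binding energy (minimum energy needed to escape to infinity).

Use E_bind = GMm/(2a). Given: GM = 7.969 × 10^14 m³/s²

Convert to SI: a = 50 Gm = 5e+10 m.
Total orbital energy is E = −GMm/(2a); binding energy is E_bind = −E = GMm/(2a).
E_bind = 7.969e+14 · 7540 / (2 · 5e+10) J ≈ 6.009e+07 J = 60.09 MJ.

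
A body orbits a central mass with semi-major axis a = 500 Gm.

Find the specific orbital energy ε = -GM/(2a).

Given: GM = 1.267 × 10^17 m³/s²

Convert to SI: a = 500 Gm = 5e+11 m.
ε = −GM / (2a).
ε = −1.267e+17 / (2 · 5e+11) J/kg ≈ -1.267e+05 J/kg = -126.7 kJ/kg.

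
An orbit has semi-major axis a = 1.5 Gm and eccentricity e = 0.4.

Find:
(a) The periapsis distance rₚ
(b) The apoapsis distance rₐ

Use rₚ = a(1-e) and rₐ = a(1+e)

Convert to SI: a = 1.5 Gm = 1.5e+09 m.
(a) rₚ = a(1 − e) = 1.5e+09 · (1 − 0.4) = 1.5e+09 · 0.6 ≈ 9e+08 m = 900 Mm.
(b) rₐ = a(1 + e) = 1.5e+09 · (1 + 0.4) = 1.5e+09 · 1.4 ≈ 2.1e+09 m = 2.1 Gm.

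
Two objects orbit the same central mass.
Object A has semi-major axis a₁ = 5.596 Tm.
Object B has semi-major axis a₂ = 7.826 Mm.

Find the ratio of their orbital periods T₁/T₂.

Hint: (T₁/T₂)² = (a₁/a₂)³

Convert to SI: a₁ = 5.596 Tm = 5.596e+12 m; a₂ = 7.826 Mm = 7.826e+06 m.
From Kepler's third law, (T₁/T₂)² = (a₁/a₂)³, so T₁/T₂ = (a₁/a₂)^(3/2).
a₁/a₂ = 5.596e+12 / 7.826e+06 = 715052.
T₁/T₂ = (715052)^(3/2) ≈ 6.047e+08.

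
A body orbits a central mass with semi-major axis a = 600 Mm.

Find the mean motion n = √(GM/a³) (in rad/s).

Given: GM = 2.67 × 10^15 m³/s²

Convert to SI: a = 600 Mm = 6e+08 m.
n = √(GM / a³).
n = √(2.67e+15 / (6e+08)³) rad/s ≈ 3.516e-06 rad/s.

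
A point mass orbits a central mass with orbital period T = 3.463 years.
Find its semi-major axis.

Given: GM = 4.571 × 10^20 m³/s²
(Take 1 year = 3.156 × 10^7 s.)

Convert to SI: T = 3.463 years = 1.09292e+08 s.
Invert Kepler's third law: a = (GM · T² / (4π²))^(1/3).
Substituting T = 1.09292e+08 s and GM = 4.571e+20 m³/s²:
a = (4.571e+20 · (1.09292e+08)² / (4π²))^(1/3) m
a ≈ 5.171e+11 m = 5.171 × 10^11 m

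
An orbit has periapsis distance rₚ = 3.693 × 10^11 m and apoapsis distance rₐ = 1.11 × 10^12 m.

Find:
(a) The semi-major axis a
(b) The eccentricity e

(a) a = (rₚ + rₐ) / 2 = (3.693e+11 + 1.11e+12) / 2 ≈ 7.396e+11 m = 7.396 × 10^11 m.
(b) e = (rₐ − rₚ) / (rₐ + rₚ) = (1.11e+12 − 3.693e+11) / (1.11e+12 + 3.693e+11) ≈ 0.5007.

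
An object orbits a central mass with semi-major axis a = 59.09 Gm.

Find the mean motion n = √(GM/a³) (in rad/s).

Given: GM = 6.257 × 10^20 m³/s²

Convert to SI: a = 59.09 Gm = 5.909e+10 m.
n = √(GM / a³).
n = √(6.257e+20 / (5.909e+10)³) rad/s ≈ 1.741e-06 rad/s.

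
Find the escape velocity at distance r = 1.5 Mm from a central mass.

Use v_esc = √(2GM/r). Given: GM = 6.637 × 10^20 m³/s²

Convert to SI: r = 1.5 Mm = 1.5e+06 m.
Escape velocity comes from setting total energy to zero: ½v² − GM/r = 0 ⇒ v_esc = √(2GM / r).
v_esc = √(2 · 6.637e+20 / 1.5e+06) m/s ≈ 2.975e+07 m/s = 2.975e+04 km/s.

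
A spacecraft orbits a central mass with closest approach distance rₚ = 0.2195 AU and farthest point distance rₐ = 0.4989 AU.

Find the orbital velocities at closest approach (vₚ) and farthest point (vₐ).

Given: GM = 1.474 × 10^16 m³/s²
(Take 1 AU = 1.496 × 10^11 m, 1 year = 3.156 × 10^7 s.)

Convert to SI: rₚ = 0.2195 AU = 3.28372e+10 m; rₐ = 0.4989 AU = 7.46354e+10 m.
Use the vis-viva equation v² = GM(2/r − 1/a) with a = (rₚ + rₐ)/2 = (3.28372e+10 + 7.46354e+10)/2 = 5.37363e+10 m.
vₚ = √(GM · (2/rₚ − 1/a)) = √(1.474e+16 · (2/3.28372e+10 − 1/5.37363e+10)) m/s ≈ 789.6 m/s = 0.1666 AU/year.
vₐ = √(GM · (2/rₐ − 1/a)) = √(1.474e+16 · (2/7.46354e+10 − 1/5.37363e+10)) m/s ≈ 347.4 m/s = 0.07329 AU/year.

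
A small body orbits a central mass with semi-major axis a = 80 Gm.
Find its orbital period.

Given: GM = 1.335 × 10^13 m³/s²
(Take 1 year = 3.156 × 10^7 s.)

Convert to SI: a = 80 Gm = 8e+10 m.
Kepler's third law: T = 2π √(a³ / GM).
Substituting a = 8e+10 m and GM = 1.335e+13 m³/s²:
T = 2π √((8e+10)³ / 1.335e+13) s
T ≈ 3.891e+10 s = 1233 years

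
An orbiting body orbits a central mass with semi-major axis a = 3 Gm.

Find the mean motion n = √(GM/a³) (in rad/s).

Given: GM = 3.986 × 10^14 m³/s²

Convert to SI: a = 3 Gm = 3e+09 m.
n = √(GM / a³).
n = √(3.986e+14 / (3e+09)³) rad/s ≈ 1.215e-07 rad/s.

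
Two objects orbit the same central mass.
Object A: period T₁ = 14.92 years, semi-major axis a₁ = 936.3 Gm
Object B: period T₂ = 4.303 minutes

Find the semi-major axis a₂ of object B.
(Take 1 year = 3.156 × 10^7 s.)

Convert to SI: T₁ = 14.92 years = 4.70875e+08 s; a₁ = 936.3 Gm = 9.363e+11 m; T₂ = 4.303 minutes = 258.18 s.
Kepler's third law: (T₁/T₂)² = (a₁/a₂)³ ⇒ a₂ = a₁ · (T₂/T₁)^(2/3).
T₂/T₁ = 258.18 / 4.70875e+08 = 5.48298e-07.
a₂ = 9.363e+11 · (5.48298e-07)^(2/3) m ≈ 6.272e+07 m = 62.72 Mm.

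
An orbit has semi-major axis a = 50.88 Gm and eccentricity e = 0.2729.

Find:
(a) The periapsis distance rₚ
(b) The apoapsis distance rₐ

Convert to SI: a = 50.88 Gm = 5.088e+10 m.
(a) rₚ = a(1 − e) = 5.088e+10 · (1 − 0.2729) = 5.088e+10 · 0.7271 ≈ 3.699e+10 m = 36.99 Gm.
(b) rₐ = a(1 + e) = 5.088e+10 · (1 + 0.2729) = 5.088e+10 · 1.2729 ≈ 6.477e+10 m = 64.77 Gm.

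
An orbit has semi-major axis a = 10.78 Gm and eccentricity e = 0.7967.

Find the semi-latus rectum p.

Convert to SI: a = 10.78 Gm = 1.078e+10 m.
p = a (1 − e²).
p = 1.078e+10 · (1 − (0.7967)²) = 1.078e+10 · 0.365269 ≈ 3.938e+09 m = 3.938 Gm.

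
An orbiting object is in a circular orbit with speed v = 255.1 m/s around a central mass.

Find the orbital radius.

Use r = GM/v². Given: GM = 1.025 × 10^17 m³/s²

For a circular orbit, v² = GM / r, so r = GM / v².
r = 1.025e+17 / (255.1)² m ≈ 1.575e+12 m = 1.575 Tm.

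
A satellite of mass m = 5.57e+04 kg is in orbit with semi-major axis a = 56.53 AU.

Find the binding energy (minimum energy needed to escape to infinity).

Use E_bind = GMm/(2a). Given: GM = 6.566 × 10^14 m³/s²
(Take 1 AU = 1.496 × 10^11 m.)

Convert to SI: a = 56.53 AU = 8.45689e+12 m.
Total orbital energy is E = −GMm/(2a); binding energy is E_bind = −E = GMm/(2a).
E_bind = 6.566e+14 · 5.57e+04 / (2 · 8.45689e+12) J ≈ 2.162e+06 J = 2.162 MJ.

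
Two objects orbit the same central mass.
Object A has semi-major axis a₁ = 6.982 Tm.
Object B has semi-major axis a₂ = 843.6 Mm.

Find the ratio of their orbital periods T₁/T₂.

Convert to SI: a₁ = 6.982 Tm = 6.982e+12 m; a₂ = 843.6 Mm = 8.436e+08 m.
From Kepler's third law, (T₁/T₂)² = (a₁/a₂)³, so T₁/T₂ = (a₁/a₂)^(3/2).
a₁/a₂ = 6.982e+12 / 8.436e+08 = 8276.43.
T₁/T₂ = (8276.43)^(3/2) ≈ 7.529e+05.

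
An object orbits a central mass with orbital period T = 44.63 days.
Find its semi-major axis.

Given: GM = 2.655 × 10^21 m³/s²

Convert to SI: T = 44.63 days = 3.85603e+06 s.
Invert Kepler's third law: a = (GM · T² / (4π²))^(1/3).
Substituting T = 3.85603e+06 s and GM = 2.655e+21 m³/s²:
a = (2.655e+21 · (3.85603e+06)² / (4π²))^(1/3) m
a ≈ 1e+11 m = 100 Gm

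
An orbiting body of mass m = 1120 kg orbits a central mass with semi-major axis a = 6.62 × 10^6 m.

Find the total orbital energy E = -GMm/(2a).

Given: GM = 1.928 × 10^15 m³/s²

E = −GMm / (2a).
E = −1.928e+15 · 1120 / (2 · 6.62e+06) J ≈ -1.631e+11 J = -163.1 GJ.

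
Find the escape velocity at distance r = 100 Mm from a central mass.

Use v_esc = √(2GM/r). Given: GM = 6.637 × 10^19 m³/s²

Convert to SI: r = 100 Mm = 1e+08 m.
Escape velocity comes from setting total energy to zero: ½v² − GM/r = 0 ⇒ v_esc = √(2GM / r).
v_esc = √(2 · 6.637e+19 / 1e+08) m/s ≈ 1.152e+06 m/s = 1152 km/s.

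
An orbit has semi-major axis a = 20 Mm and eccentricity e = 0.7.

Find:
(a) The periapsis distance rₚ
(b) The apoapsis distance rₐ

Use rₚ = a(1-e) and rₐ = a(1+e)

Convert to SI: a = 20 Mm = 2e+07 m.
(a) rₚ = a(1 − e) = 2e+07 · (1 − 0.7) = 2e+07 · 0.3 ≈ 6e+06 m = 6 Mm.
(b) rₐ = a(1 + e) = 2e+07 · (1 + 0.7) = 2e+07 · 1.7 ≈ 3.4e+07 m = 34 Mm.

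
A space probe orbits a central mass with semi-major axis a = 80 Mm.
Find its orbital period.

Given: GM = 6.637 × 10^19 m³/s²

Convert to SI: a = 80 Mm = 8e+07 m.
Kepler's third law: T = 2π √(a³ / GM).
Substituting a = 8e+07 m and GM = 6.637e+19 m³/s²:
T = 2π √((8e+07)³ / 6.637e+19) s
T ≈ 551.9 s = 9.198 minutes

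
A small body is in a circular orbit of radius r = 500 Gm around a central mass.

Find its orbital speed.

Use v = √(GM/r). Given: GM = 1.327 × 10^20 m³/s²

Convert to SI: r = 500 Gm = 5e+11 m.
For a circular orbit, gravity supplies the centripetal force, so v = √(GM / r).
v = √(1.327e+20 / 5e+11) m/s ≈ 1.629e+04 m/s = 16.29 km/s.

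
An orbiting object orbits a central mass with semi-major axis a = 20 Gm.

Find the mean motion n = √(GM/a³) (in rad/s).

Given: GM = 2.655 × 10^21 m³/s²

Convert to SI: a = 20 Gm = 2e+10 m.
n = √(GM / a³).
n = √(2.655e+21 / (2e+10)³) rad/s ≈ 1.822e-05 rad/s.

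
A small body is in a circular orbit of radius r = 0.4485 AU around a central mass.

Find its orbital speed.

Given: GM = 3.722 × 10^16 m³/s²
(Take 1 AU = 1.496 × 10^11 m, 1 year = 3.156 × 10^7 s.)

Convert to SI: r = 0.4485 AU = 6.70956e+10 m.
For a circular orbit, gravity supplies the centripetal force, so v = √(GM / r).
v = √(3.722e+16 / 6.70956e+10) m/s ≈ 744.8 m/s = 0.1571 AU/year.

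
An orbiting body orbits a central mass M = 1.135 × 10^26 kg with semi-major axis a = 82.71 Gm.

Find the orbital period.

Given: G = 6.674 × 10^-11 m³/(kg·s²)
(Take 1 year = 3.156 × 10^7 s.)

Convert to SI: a = 82.71 Gm = 8.271e+10 m.
GM = G · M = 6.674e-11 · 1.135e+26 = 7.57499e+15 m³/s².
Kepler's third law: T = 2π √(a³ / GM).
Substituting a = 8.271e+10 m and GM = 7.57499e+15 m³/s²:
T = 2π √((8.271e+10)³ / 7.57499e+15) s
T ≈ 1.717e+09 s = 54.41 years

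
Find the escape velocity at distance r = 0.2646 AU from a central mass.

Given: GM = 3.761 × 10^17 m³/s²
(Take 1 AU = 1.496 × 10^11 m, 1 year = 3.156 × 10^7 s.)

Convert to SI: r = 0.2646 AU = 3.95842e+10 m.
Escape velocity comes from setting total energy to zero: ½v² − GM/r = 0 ⇒ v_esc = √(2GM / r).
v_esc = √(2 · 3.761e+17 / 3.95842e+10) m/s ≈ 4359 m/s = 0.9196 AU/year.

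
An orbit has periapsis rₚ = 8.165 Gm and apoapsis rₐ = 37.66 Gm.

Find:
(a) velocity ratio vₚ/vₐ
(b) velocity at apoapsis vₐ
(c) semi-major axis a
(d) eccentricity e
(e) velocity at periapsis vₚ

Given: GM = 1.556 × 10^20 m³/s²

Convert to SI: rₚ = 8.165 Gm = 8.165e+09 m; rₐ = 37.66 Gm = 3.766e+10 m.
(a) Conservation of angular momentum (rₚvₚ = rₐvₐ) gives vₚ/vₐ = rₐ/rₚ = 3.766e+10/8.165e+09 ≈ 4.612
(b) With a = (rₚ + rₐ)/2 = 2.29125e+10 m, vₐ = √(GM (2/rₐ − 1/a)) = √(1.556e+20 · (2/3.766e+10 − 1/2.29125e+10)) m/s ≈ 3.837e+04 m/s
(c) a = (rₚ + rₐ)/2 = (8.165e+09 + 3.766e+10)/2 ≈ 2.291e+10 m
(d) e = (rₐ − rₚ)/(rₐ + rₚ) = (3.766e+10 − 8.165e+09)/(3.766e+10 + 8.165e+09) ≈ 0.6436
(e) With a = (rₚ + rₐ)/2 = 2.29125e+10 m, vₚ = √(GM (2/rₚ − 1/a)) = √(1.556e+20 · (2/8.165e+09 − 1/2.29125e+10)) m/s ≈ 1.77e+05 m/s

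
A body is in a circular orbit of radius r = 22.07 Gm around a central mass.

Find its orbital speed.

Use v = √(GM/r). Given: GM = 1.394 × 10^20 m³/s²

Convert to SI: r = 22.07 Gm = 2.207e+10 m.
For a circular orbit, gravity supplies the centripetal force, so v = √(GM / r).
v = √(1.394e+20 / 2.207e+10) m/s ≈ 7.947e+04 m/s = 79.47 km/s.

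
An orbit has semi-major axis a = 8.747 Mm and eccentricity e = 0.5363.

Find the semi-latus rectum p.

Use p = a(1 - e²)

Convert to SI: a = 8.747 Mm = 8.747e+06 m.
p = a (1 − e²).
p = 8.747e+06 · (1 − (0.5363)²) = 8.747e+06 · 0.712382 ≈ 6.231e+06 m = 6.231 Mm.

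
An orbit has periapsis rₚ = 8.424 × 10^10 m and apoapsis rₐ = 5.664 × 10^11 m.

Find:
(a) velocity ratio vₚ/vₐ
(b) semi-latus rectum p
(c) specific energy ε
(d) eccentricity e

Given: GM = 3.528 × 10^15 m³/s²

(a) Conservation of angular momentum (rₚvₚ = rₐvₐ) gives vₚ/vₐ = rₐ/rₚ = 5.664e+11/8.424e+10 ≈ 6.724
(b) From a = (rₚ + rₐ)/2 = 3.2532e+11 m and e = (rₐ − rₚ)/(rₐ + rₚ) = 0.741055, p = a(1 − e²) = 3.2532e+11 · (1 − (0.741055)²) ≈ 1.467e+11 m
(c) With a = (rₚ + rₐ)/2 = 3.2532e+11 m, ε = −GM/(2a) = −3.528e+15/(2 · 3.2532e+11) J/kg ≈ -5422 J/kg
(d) e = (rₐ − rₚ)/(rₐ + rₚ) = (5.664e+11 − 8.424e+10)/(5.664e+11 + 8.424e+10) ≈ 0.7411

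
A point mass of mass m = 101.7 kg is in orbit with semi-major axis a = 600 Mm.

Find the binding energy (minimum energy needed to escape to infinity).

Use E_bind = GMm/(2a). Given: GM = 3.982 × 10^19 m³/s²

Convert to SI: a = 600 Mm = 6e+08 m.
Total orbital energy is E = −GMm/(2a); binding energy is E_bind = −E = GMm/(2a).
E_bind = 3.982e+19 · 101.7 / (2 · 6e+08) J ≈ 3.375e+12 J = 3.375 TJ.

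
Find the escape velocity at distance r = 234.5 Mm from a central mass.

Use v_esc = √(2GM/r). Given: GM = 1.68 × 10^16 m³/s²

Convert to SI: r = 234.5 Mm = 2.345e+08 m.
Escape velocity comes from setting total energy to zero: ½v² − GM/r = 0 ⇒ v_esc = √(2GM / r).
v_esc = √(2 · 1.68e+16 / 2.345e+08) m/s ≈ 1.197e+04 m/s = 11.97 km/s.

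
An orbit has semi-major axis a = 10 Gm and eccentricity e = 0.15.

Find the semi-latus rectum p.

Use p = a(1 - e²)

Convert to SI: a = 10 Gm = 1e+10 m.
p = a (1 − e²).
p = 1e+10 · (1 − (0.15)²) = 1e+10 · 0.9775 ≈ 9.775e+09 m = 9.775 Gm.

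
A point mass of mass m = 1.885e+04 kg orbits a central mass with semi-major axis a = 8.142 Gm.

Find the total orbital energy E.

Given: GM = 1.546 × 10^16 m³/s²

Convert to SI: a = 8.142 Gm = 8.142e+09 m.
E = −GMm / (2a).
E = −1.546e+16 · 1.885e+04 / (2 · 8.142e+09) J ≈ -1.79e+10 J = -17.9 GJ.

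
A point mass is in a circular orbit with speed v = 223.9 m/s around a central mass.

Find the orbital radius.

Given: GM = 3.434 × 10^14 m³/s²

For a circular orbit, v² = GM / r, so r = GM / v².
r = 3.434e+14 / (223.9)² m ≈ 6.85e+09 m = 6.85 × 10^9 m.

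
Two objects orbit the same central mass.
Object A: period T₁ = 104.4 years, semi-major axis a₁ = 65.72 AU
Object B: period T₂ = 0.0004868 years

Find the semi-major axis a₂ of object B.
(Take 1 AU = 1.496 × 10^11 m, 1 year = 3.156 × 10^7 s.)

Convert to SI: T₁ = 104.4 years = 3.29486e+09 s; a₁ = 65.72 AU = 9.83171e+12 m; T₂ = 0.0004868 years = 15363.4 s.
Kepler's third law: (T₁/T₂)² = (a₁/a₂)³ ⇒ a₂ = a₁ · (T₂/T₁)^(2/3).
T₂/T₁ = 15363.4 / 3.29486e+09 = 4.66284e-06.
a₂ = 9.83171e+12 · (4.66284e-06)^(2/3) m ≈ 2.744e+09 m = 0.01834 AU.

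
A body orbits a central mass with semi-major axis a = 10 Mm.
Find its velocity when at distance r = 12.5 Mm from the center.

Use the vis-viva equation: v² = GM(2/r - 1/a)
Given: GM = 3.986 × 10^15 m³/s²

Convert to SI: a = 10 Mm = 1e+07 m; r = 12.5 Mm = 1.25e+07 m.
Vis-viva: v = √(GM · (2/r − 1/a)).
2/r − 1/a = 2/1.25e+07 − 1/1e+07 = 6e-08 m⁻¹.
v = √(3.986e+15 · 6e-08) m/s ≈ 1.546e+04 m/s = 15.46 km/s.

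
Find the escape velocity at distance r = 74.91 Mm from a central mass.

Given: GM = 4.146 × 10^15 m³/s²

Convert to SI: r = 74.91 Mm = 7.491e+07 m.
Escape velocity comes from setting total energy to zero: ½v² − GM/r = 0 ⇒ v_esc = √(2GM / r).
v_esc = √(2 · 4.146e+15 / 7.491e+07) m/s ≈ 1.052e+04 m/s = 10.52 km/s.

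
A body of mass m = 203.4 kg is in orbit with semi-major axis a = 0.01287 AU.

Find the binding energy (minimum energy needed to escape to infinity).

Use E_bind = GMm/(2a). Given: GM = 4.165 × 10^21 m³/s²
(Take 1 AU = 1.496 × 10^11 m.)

Convert to SI: a = 0.01287 AU = 1.92535e+09 m.
Total orbital energy is E = −GMm/(2a); binding energy is E_bind = −E = GMm/(2a).
E_bind = 4.165e+21 · 203.4 / (2 · 1.92535e+09) J ≈ 2.2e+14 J = 220 TJ.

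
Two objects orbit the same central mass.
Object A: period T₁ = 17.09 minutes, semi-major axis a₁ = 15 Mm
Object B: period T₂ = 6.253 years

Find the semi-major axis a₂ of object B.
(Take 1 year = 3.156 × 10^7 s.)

Convert to SI: T₁ = 17.09 minutes = 1025.4 s; a₁ = 15 Mm = 1.5e+07 m; T₂ = 6.253 years = 1.97345e+08 s.
Kepler's third law: (T₁/T₂)² = (a₁/a₂)³ ⇒ a₂ = a₁ · (T₂/T₁)^(2/3).
T₂/T₁ = 1.97345e+08 / 1025.4 = 192456.
a₂ = 1.5e+07 · (192456)^(2/3) m ≈ 5e+10 m = 50 Gm.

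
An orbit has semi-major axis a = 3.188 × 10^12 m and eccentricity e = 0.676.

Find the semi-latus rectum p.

p = a (1 − e²).
p = 3.188e+12 · (1 − (0.676)²) = 3.188e+12 · 0.543024 ≈ 1.731e+12 m = 1.731 × 10^12 m.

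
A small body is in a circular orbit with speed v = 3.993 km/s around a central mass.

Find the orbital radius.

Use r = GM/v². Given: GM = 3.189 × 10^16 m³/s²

Convert to SI: v = 3.993 km/s = 3993 m/s.
For a circular orbit, v² = GM / r, so r = GM / v².
r = 3.189e+16 / (3993)² m ≈ 2e+09 m = 2 Gm.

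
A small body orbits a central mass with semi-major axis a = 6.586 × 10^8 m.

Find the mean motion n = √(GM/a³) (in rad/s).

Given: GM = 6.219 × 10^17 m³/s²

n = √(GM / a³).
n = √(6.219e+17 / (6.586e+08)³) rad/s ≈ 4.666e-05 rad/s.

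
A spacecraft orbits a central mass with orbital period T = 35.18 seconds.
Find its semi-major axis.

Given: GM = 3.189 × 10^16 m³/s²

Invert Kepler's third law: a = (GM · T² / (4π²))^(1/3).
Substituting T = 35.18 s and GM = 3.189e+16 m³/s²:
a = (3.189e+16 · (35.18)² / (4π²))^(1/3) m
a ≈ 9.999e+05 m = 999.9 km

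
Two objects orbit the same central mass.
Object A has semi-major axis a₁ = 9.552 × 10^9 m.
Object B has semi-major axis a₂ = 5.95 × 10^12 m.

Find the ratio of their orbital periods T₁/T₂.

From Kepler's third law, (T₁/T₂)² = (a₁/a₂)³, so T₁/T₂ = (a₁/a₂)^(3/2).
a₁/a₂ = 9.552e+09 / 5.95e+12 = 0.00160538.
T₁/T₂ = (0.00160538)^(3/2) ≈ 6.432e-05.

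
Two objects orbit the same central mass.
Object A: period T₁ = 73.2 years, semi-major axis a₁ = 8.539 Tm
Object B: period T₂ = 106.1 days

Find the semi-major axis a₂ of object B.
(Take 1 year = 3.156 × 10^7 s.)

Convert to SI: T₁ = 73.2 years = 2.31019e+09 s; a₁ = 8.539 Tm = 8.539e+12 m; T₂ = 106.1 days = 9.16704e+06 s.
Kepler's third law: (T₁/T₂)² = (a₁/a₂)³ ⇒ a₂ = a₁ · (T₂/T₁)^(2/3).
T₂/T₁ = 9.16704e+06 / 2.31019e+09 = 0.00396809.
a₂ = 8.539e+12 · (0.00396809)^(2/3) m ≈ 2.14e+11 m = 214 Gm.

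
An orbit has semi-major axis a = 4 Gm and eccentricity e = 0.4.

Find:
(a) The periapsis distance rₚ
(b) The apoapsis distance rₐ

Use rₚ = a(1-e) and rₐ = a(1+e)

Convert to SI: a = 4 Gm = 4e+09 m.
(a) rₚ = a(1 − e) = 4e+09 · (1 − 0.4) = 4e+09 · 0.6 ≈ 2.4e+09 m = 2.4 Gm.
(b) rₐ = a(1 + e) = 4e+09 · (1 + 0.4) = 4e+09 · 1.4 ≈ 5.6e+09 m = 5.6 Gm.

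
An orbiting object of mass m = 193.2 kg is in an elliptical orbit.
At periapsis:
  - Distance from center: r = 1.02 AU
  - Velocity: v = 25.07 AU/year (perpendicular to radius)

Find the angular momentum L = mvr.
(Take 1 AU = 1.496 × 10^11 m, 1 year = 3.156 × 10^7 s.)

Convert to SI: r = 1.02 AU = 1.52592e+11 m; v = 25.07 AU/year = 118836 m/s.
Since v is perpendicular to r, L = m · v · r.
L = 193.2 · 118836 · 1.52592e+11 kg·m²/s ≈ 3.503e+18 kg·m²/s.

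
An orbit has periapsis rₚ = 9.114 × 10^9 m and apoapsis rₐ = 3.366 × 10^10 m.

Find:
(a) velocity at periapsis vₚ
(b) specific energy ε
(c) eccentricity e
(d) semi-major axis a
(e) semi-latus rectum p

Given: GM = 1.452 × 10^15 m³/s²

(a) With a = (rₚ + rₐ)/2 = 2.1387e+10 m, vₚ = √(GM (2/rₚ − 1/a)) = √(1.452e+15 · (2/9.114e+09 − 1/2.1387e+10)) m/s ≈ 500.7 m/s
(b) With a = (rₚ + rₐ)/2 = 2.1387e+10 m, ε = −GM/(2a) = −1.452e+15/(2 · 2.1387e+10) J/kg ≈ -3.395e+04 J/kg
(c) e = (rₐ − rₚ)/(rₐ + rₚ) = (3.366e+10 − 9.114e+09)/(3.366e+10 + 9.114e+09) ≈ 0.5739
(d) a = (rₚ + rₐ)/2 = (9.114e+09 + 3.366e+10)/2 ≈ 2.139e+10 m
(e) From a = (rₚ + rₐ)/2 = 2.1387e+10 m and e = (rₐ − rₚ)/(rₐ + rₚ) = 0.573853, p = a(1 − e²) = 2.1387e+10 · (1 − (0.573853)²) ≈ 1.434e+10 m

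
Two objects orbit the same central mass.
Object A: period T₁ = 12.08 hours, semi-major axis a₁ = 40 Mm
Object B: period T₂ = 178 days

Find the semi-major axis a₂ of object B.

Convert to SI: T₁ = 12.08 hours = 43488 s; a₁ = 40 Mm = 4e+07 m; T₂ = 178 days = 1.53792e+07 s.
Kepler's third law: (T₁/T₂)² = (a₁/a₂)³ ⇒ a₂ = a₁ · (T₂/T₁)^(2/3).
T₂/T₁ = 1.53792e+07 / 43488 = 353.642.
a₂ = 4e+07 · (353.642)^(2/3) m ≈ 2e+09 m = 2 Gm.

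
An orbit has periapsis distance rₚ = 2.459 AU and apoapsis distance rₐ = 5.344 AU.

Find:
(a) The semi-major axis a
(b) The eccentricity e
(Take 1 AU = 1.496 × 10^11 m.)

Convert to SI: rₚ = 2.459 AU = 3.67866e+11 m; rₐ = 5.344 AU = 7.99462e+11 m.
(a) a = (rₚ + rₐ) / 2 = (3.67866e+11 + 7.99462e+11) / 2 ≈ 5.837e+11 m = 3.901 AU.
(b) e = (rₐ − rₚ) / (rₐ + rₚ) = (7.99462e+11 − 3.67866e+11) / (7.99462e+11 + 3.67866e+11) ≈ 0.3697.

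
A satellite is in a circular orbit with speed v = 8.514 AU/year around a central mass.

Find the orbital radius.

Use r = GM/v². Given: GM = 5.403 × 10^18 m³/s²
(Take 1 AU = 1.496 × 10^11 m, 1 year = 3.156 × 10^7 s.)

Convert to SI: v = 8.514 AU/year = 40357.9 m/s.
For a circular orbit, v² = GM / r, so r = GM / v².
r = 5.403e+18 / (40357.9)² m ≈ 3.317e+09 m = 0.02217 AU.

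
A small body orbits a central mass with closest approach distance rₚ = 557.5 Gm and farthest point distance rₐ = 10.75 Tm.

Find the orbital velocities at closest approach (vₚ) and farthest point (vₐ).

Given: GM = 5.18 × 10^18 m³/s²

Convert to SI: rₚ = 557.5 Gm = 5.575e+11 m; rₐ = 10.75 Tm = 1.075e+13 m.
Use the vis-viva equation v² = GM(2/r − 1/a) with a = (rₚ + rₐ)/2 = (5.575e+11 + 1.075e+13)/2 = 5.65375e+12 m.
vₚ = √(GM · (2/rₚ − 1/a)) = √(5.18e+18 · (2/5.575e+11 − 1/5.65375e+12)) m/s ≈ 4203 m/s = 4.203 km/s.
vₐ = √(GM · (2/rₐ − 1/a)) = √(5.18e+18 · (2/1.075e+13 − 1/5.65375e+12)) m/s ≈ 218 m/s = 218 m/s.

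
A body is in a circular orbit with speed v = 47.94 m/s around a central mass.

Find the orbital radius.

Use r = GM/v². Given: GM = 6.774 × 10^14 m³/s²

For a circular orbit, v² = GM / r, so r = GM / v².
r = 6.774e+14 / (47.94)² m ≈ 2.947e+11 m = 294.7 Gm.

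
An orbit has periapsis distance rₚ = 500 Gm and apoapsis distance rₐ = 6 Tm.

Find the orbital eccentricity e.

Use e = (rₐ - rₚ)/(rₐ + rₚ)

Convert to SI: rₚ = 500 Gm = 5e+11 m; rₐ = 6 Tm = 6e+12 m.
e = (rₐ − rₚ) / (rₐ + rₚ).
e = (6e+12 − 5e+11) / (6e+12 + 5e+11) = 5.5e+12 / 6.5e+12 ≈ 0.8462.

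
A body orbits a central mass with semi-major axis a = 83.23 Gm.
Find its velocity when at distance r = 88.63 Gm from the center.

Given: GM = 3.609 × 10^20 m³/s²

Convert to SI: a = 83.23 Gm = 8.323e+10 m; r = 88.63 Gm = 8.863e+10 m.
Vis-viva: v = √(GM · (2/r − 1/a)).
2/r − 1/a = 2/8.863e+10 − 1/8.323e+10 = 1.05508e-11 m⁻¹.
v = √(3.609e+20 · 1.05508e-11) m/s ≈ 6.171e+04 m/s = 61.71 km/s.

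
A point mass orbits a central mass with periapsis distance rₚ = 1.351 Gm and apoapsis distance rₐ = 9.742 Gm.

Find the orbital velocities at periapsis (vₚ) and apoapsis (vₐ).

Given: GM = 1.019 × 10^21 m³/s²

Convert to SI: rₚ = 1.351 Gm = 1.351e+09 m; rₐ = 9.742 Gm = 9.742e+09 m.
Use the vis-viva equation v² = GM(2/r − 1/a) with a = (rₚ + rₐ)/2 = (1.351e+09 + 9.742e+09)/2 = 5.5465e+09 m.
vₚ = √(GM · (2/rₚ − 1/a)) = √(1.019e+21 · (2/1.351e+09 − 1/5.5465e+09)) m/s ≈ 1.151e+06 m/s = 1151 km/s.
vₐ = √(GM · (2/rₐ − 1/a)) = √(1.019e+21 · (2/9.742e+09 − 1/5.5465e+09)) m/s ≈ 1.596e+05 m/s = 159.6 km/s.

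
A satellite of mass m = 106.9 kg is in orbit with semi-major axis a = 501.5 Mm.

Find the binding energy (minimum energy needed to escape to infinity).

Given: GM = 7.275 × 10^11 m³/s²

Convert to SI: a = 501.5 Mm = 5.015e+08 m.
Total orbital energy is E = −GMm/(2a); binding energy is E_bind = −E = GMm/(2a).
E_bind = 7.275e+11 · 106.9 / (2 · 5.015e+08) J ≈ 7.754e+04 J = 77.54 kJ.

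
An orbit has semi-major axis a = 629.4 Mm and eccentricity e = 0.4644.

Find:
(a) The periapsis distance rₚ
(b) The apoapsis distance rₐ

Convert to SI: a = 629.4 Mm = 6.294e+08 m.
(a) rₚ = a(1 − e) = 6.294e+08 · (1 − 0.4644) = 6.294e+08 · 0.5356 ≈ 3.371e+08 m = 337.1 Mm.
(b) rₐ = a(1 + e) = 6.294e+08 · (1 + 0.4644) = 6.294e+08 · 1.4644 ≈ 9.217e+08 m = 921.7 Mm.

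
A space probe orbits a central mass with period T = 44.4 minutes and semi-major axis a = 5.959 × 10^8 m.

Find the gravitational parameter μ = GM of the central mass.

Convert to SI: T = 44.4 minutes = 2664 s.
GM = 4π² · a³ / T².
GM = 4π² · (5.959e+08)³ / (2664)² m³/s² ≈ 1.177e+21 m³/s² = 1.177 × 10^21 m³/s².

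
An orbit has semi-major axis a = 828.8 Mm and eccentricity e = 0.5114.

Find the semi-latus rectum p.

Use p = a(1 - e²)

Convert to SI: a = 828.8 Mm = 8.288e+08 m.
p = a (1 − e²).
p = 8.288e+08 · (1 − (0.5114)²) = 8.288e+08 · 0.73847 ≈ 6.12e+08 m = 612 Mm.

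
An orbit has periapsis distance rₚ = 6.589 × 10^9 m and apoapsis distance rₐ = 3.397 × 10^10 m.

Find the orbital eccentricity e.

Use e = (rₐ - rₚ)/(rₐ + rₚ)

e = (rₐ − rₚ) / (rₐ + rₚ).
e = (3.397e+10 − 6.589e+09) / (3.397e+10 + 6.589e+09) = 2.7381e+10 / 4.0559e+10 ≈ 0.6751.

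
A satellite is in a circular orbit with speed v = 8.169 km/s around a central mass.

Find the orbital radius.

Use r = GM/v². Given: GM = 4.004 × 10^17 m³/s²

Convert to SI: v = 8.169 km/s = 8169 m/s.
For a circular orbit, v² = GM / r, so r = GM / v².
r = 4.004e+17 / (8169)² m ≈ 6e+09 m = 6 Gm.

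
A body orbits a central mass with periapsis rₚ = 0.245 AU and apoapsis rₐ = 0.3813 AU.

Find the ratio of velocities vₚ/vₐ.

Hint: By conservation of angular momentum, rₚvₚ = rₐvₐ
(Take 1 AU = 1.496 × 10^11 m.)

Convert to SI: rₚ = 0.245 AU = 3.6652e+10 m; rₐ = 0.3813 AU = 5.70425e+10 m.
Conservation of angular momentum gives rₚvₚ = rₐvₐ, so vₚ/vₐ = rₐ/rₚ.
vₚ/vₐ = 5.70425e+10 / 3.6652e+10 ≈ 1.556.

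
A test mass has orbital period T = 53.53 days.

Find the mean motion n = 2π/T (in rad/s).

Convert to SI: T = 53.53 days = 4.62499e+06 s.
n = 2π / T.
n = 2π / 4.62499e+06 s ≈ 1.359e-06 rad/s.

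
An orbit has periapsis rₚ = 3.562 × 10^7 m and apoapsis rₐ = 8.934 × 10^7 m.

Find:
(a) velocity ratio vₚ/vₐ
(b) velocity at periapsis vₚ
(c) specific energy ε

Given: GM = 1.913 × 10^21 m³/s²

(a) Conservation of angular momentum (rₚvₚ = rₐvₐ) gives vₚ/vₐ = rₐ/rₚ = 8.934e+07/3.562e+07 ≈ 2.508
(b) With a = (rₚ + rₐ)/2 = 6.248e+07 m, vₚ = √(GM (2/rₚ − 1/a)) = √(1.913e+21 · (2/3.562e+07 − 1/6.248e+07)) m/s ≈ 8.763e+06 m/s
(c) With a = (rₚ + rₐ)/2 = 6.248e+07 m, ε = −GM/(2a) = −1.913e+21/(2 · 6.248e+07) J/kg ≈ -1.531e+13 J/kg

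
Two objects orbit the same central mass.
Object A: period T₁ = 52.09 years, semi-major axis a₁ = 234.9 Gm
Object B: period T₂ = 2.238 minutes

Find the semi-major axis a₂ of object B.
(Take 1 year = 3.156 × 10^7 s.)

Convert to SI: T₁ = 52.09 years = 1.64396e+09 s; a₁ = 234.9 Gm = 2.349e+11 m; T₂ = 2.238 minutes = 134.28 s.
Kepler's third law: (T₁/T₂)² = (a₁/a₂)³ ⇒ a₂ = a₁ · (T₂/T₁)^(2/3).
T₂/T₁ = 134.28 / 1.64396e+09 = 8.16808e-08.
a₂ = 2.349e+11 · (8.16808e-08)^(2/3) m ≈ 4.422e+06 m = 4.422 Mm.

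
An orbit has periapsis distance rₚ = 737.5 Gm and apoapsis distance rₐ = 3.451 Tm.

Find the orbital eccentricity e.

Convert to SI: rₚ = 737.5 Gm = 7.375e+11 m; rₐ = 3.451 Tm = 3.451e+12 m.
e = (rₐ − rₚ) / (rₐ + rₚ).
e = (3.451e+12 − 7.375e+11) / (3.451e+12 + 7.375e+11) = 2.7135e+12 / 4.1885e+12 ≈ 0.6478.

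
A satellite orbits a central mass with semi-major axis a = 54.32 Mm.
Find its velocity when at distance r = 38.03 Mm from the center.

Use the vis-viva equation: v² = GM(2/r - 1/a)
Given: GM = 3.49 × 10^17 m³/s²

Convert to SI: a = 54.32 Mm = 5.432e+07 m; r = 38.03 Mm = 3.803e+07 m.
Vis-viva: v = √(GM · (2/r − 1/a)).
2/r − 1/a = 2/3.803e+07 − 1/5.432e+07 = 3.41806e-08 m⁻¹.
v = √(3.49e+17 · 3.41806e-08) m/s ≈ 1.092e+05 m/s = 109.2 km/s.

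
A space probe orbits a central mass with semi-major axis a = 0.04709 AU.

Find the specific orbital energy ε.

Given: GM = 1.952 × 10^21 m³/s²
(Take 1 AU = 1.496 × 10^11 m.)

Convert to SI: a = 0.04709 AU = 7.04466e+09 m.
ε = −GM / (2a).
ε = −1.952e+21 / (2 · 7.04466e+09) J/kg ≈ -1.385e+11 J/kg = -138.5 GJ/kg.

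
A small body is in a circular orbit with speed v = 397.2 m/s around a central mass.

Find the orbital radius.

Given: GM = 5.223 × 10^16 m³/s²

For a circular orbit, v² = GM / r, so r = GM / v².
r = 5.223e+16 / (397.2)² m ≈ 3.311e+11 m = 3.311 × 10^11 m.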